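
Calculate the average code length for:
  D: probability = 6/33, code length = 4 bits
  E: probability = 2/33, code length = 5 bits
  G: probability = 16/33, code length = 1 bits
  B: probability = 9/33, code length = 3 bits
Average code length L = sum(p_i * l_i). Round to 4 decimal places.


Weighted contributions p_i * l_i:
  D: (6/33) * 4 = 24/33
  E: (2/33) * 5 = 10/33
  G: (16/33) * 1 = 16/33
  B: (9/33) * 3 = 27/33
Sum = (24 + 10 + 16 + 27)/33 = 77/33

L = 77/33 = 2.3333 bits/symbol


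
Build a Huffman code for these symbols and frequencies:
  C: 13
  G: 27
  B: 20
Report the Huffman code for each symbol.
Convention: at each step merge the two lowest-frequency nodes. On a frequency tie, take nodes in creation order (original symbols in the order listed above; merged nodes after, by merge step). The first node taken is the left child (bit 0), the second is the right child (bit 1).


Huffman tree construction:
Step 1: Merge C(13) + B(20) = 33
Step 2: Merge G(27) + (C+B)(33) = 60
Read each symbol's code off the tree from the root (left child = 0, right child = 1).

Codes:
  C: 10 (length 2)
  G: 0 (length 1)
  B: 11 (length 2)
Average code length: 93/60 = 1.5500 bits/symbol


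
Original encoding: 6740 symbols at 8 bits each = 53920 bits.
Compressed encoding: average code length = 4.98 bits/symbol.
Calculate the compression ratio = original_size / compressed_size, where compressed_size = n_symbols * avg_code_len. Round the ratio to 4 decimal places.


original_size = n_symbols * orig_bits = 6740 * 8 = 53920 bits
compressed_size = n_symbols * avg_code_len = 6740 * 4.98 = 33565.2 bits
ratio = original_size / compressed_size = 53920 / 33565.2 = 1.6064

Compression ratio = 1.6064


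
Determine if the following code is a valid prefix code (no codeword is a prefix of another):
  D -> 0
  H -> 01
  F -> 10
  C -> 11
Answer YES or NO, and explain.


Checking each pair (does one codeword prefix another?):
  D='0' vs H='01': prefix -- VIOLATION

NO -- this is NOT a valid prefix code. D (0) is a prefix of H (01).


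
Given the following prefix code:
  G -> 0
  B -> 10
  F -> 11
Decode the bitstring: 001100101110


Decoding step by step:
Bits 0 -> G
Bits 0 -> G
Bits 11 -> F
Bits 0 -> G
Bits 0 -> G
Bits 10 -> B
Bits 11 -> F
Bits 10 -> B


Decoded message: GGFGGBFB


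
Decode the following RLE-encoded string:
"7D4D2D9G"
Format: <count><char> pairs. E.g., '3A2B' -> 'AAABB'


Expanding each <count><char> pair:
  7D -> 'DDDDDDD'
  4D -> 'DDDD'
  2D -> 'DD'
  9G -> 'GGGGGGGGG'

Decoded = DDDDDDDDDDDDDGGGGGGGGG


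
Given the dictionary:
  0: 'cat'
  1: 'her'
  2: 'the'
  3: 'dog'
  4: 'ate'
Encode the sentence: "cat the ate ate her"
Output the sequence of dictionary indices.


Look up each word in the dictionary:
  'cat' -> 0
  'the' -> 2
  'ate' -> 4
  'ate' -> 4
  'her' -> 1

Encoded: [0, 2, 4, 4, 1]


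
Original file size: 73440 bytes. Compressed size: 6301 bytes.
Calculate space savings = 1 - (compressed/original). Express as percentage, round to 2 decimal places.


ratio = compressed/original = 6301/73440 = 0.085798
savings = 1 - ratio = 1 - 0.085798 = 0.914202
as a percentage: 0.914202 * 100 = 91.42%

Space savings = 1 - 6301/73440 = 91.42%


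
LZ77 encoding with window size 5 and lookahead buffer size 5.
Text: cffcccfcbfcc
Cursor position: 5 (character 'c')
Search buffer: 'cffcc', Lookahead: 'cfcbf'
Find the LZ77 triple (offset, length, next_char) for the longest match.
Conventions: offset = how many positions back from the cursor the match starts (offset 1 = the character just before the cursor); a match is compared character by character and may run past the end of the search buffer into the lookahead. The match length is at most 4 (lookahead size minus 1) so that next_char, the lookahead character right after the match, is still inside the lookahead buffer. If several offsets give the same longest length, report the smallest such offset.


Try each offset into the search buffer:
  offset=1 (pos 4, char 'c'): match length 1
  offset=2 (pos 3, char 'c'): match length 1
  offset=3 (pos 2, char 'f'): match length 0
  offset=4 (pos 1, char 'f'): match length 0
  offset=5 (pos 0, char 'c'): match length 2
Longest match has length 2 at offset 5.
next_char = character at position 5 + 2 = 7 -> 'c'

Best match: offset=5, length=2 (matching 'cf' starting at position 0)
LZ77 triple: (5, 2, 'c')


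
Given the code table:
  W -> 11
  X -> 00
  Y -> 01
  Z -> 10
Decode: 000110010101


Decoding:
00 -> X
01 -> Y
10 -> Z
01 -> Y
01 -> Y
01 -> Y


Result: XYZYYY


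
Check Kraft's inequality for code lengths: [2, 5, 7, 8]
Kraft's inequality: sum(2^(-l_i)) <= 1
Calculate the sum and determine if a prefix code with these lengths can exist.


Sum = 2^(-2) + 2^(-5) + 2^(-7) + 2^(-8)
    = 0.25 + 0.03125 + 0.0078125 + 0.00390625
    = 75/256 = 0.29296875
Since 0.29296875 <= 1, Kraft's inequality IS satisfied.
A prefix code with these lengths CAN exist.

Kraft sum = 0.29296875. Satisfied.


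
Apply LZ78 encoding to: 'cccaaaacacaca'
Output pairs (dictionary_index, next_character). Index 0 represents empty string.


LZ78 encoding steps:
Dictionary: {0: ''}
Step 1: w='' (idx 0), next='c' -> output (0, 'c'), add 'c' as idx 1
Step 2: w='c' (idx 1), next='c' -> output (1, 'c'), add 'cc' as idx 2
Step 3: w='' (idx 0), next='a' -> output (0, 'a'), add 'a' as idx 3
Step 4: w='a' (idx 3), next='a' -> output (3, 'a'), add 'aa' as idx 4
Step 5: w='a' (idx 3), next='c' -> output (3, 'c'), add 'ac' as idx 5
Step 6: w='ac' (idx 5), next='a' -> output (5, 'a'), add 'aca' as idx 6
Step 7: w='c' (idx 1), next='a' -> output (1, 'a'), add 'ca' as idx 7


Encoded: [(0, 'c'), (1, 'c'), (0, 'a'), (3, 'a'), (3, 'c'), (5, 'a'), (1, 'a')]


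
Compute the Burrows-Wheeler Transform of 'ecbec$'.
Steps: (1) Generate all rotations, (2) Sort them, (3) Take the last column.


Rotations (sorted):
  0: $ecbec -> last char: c
  1: bec$ec -> last char: c
  2: c$ecbe -> last char: e
  3: cbec$e -> last char: e
  4: ec$ecb -> last char: b
  5: ecbec$ -> last char: $


BWT = cceeb$


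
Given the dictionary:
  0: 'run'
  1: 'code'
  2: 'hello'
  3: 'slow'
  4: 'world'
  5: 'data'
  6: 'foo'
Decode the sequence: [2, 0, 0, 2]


Look up each index in the dictionary:
  2 -> 'hello'
  0 -> 'run'
  0 -> 'run'
  2 -> 'hello'

Decoded: "hello run run hello"


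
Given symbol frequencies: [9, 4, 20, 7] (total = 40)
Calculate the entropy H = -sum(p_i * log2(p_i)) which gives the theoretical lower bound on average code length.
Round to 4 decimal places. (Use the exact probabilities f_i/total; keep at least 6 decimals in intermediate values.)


Per-symbol terms -p_i * log2(p_i) with p_i = f_i/40:
  p = 9/40 = 0.225000: log2(p) = -2.152003, -p*log2(p) = 0.484201
  p = 4/40 = 0.100000: log2(p) = -3.321928, -p*log2(p) = 0.332193
  p = 20/40 = 0.500000: log2(p) = -1.000000, -p*log2(p) = 0.500000
  p = 7/40 = 0.175000: log2(p) = -2.514573, -p*log2(p) = 0.440050
H = 0.484201 + 0.332193 + 0.500000 + 0.440050 = 1.756444

H = 1.7564 bits/symbol


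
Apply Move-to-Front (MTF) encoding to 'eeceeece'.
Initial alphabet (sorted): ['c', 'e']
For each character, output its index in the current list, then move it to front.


MTF encoding:
'e': index 1 in ['c', 'e'] -> ['e', 'c']
'e': index 0 in ['e', 'c'] -> ['e', 'c']
'c': index 1 in ['e', 'c'] -> ['c', 'e']
'e': index 1 in ['c', 'e'] -> ['e', 'c']
'e': index 0 in ['e', 'c'] -> ['e', 'c']
'e': index 0 in ['e', 'c'] -> ['e', 'c']
'c': index 1 in ['e', 'c'] -> ['c', 'e']
'e': index 1 in ['c', 'e'] -> ['e', 'c']


Output: [1, 0, 1, 1, 0, 0, 1, 1]


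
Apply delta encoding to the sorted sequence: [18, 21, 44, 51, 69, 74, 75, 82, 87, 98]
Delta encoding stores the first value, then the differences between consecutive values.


First value: 18
Deltas:
  21 - 18 = 3
  44 - 21 = 23
  51 - 44 = 7
  69 - 51 = 18
  74 - 69 = 5
  75 - 74 = 1
  82 - 75 = 7
  87 - 82 = 5
  98 - 87 = 11


Delta encoded: [18, 3, 23, 7, 18, 5, 1, 7, 5, 11]


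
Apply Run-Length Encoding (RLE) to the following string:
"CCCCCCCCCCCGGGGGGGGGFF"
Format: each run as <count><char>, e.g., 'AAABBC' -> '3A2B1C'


Scanning runs left to right:
  i=0: run of 'C' x 11 -> '11C'
  i=11: run of 'G' x 9 -> '9G'
  i=20: run of 'F' x 2 -> '2F'

RLE = 11C9G2F


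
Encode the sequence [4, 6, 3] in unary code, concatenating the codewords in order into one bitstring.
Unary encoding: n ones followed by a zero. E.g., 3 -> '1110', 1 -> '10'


Encode each number as n ones followed by a terminating 0:
  4 -> 11110 (5 bits)
  6 -> 1111110 (7 bits)
  3 -> 1110 (4 bits)
Total length = 5 + 7 + 4 = 16 bits.

Unary([4, 6, 3]) = 1111011111101110 (16 bits)


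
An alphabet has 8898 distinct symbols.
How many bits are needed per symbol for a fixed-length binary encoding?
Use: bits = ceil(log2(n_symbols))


log2(8898) = 13.1193
Bracket: 2^13 = 8192 < 8898 <= 2^14 = 16384
So ceil(log2(8898)) = 14

bits = ceil(log2(8898)) = ceil(13.1193) = 14 bits


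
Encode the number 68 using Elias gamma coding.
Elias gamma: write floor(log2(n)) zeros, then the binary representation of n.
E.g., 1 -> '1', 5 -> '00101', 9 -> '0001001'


num_bits = floor(log2(68)) + 1 = 7
leading_zeros = num_bits - 1 = 6
binary(68) = 1000100

Elias gamma(68) = '000000' + '1000100' = 0000001000100 (13 bits)


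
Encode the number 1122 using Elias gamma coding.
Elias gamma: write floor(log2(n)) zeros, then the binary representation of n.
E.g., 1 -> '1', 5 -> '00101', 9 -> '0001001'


num_bits = floor(log2(1122)) + 1 = 11
leading_zeros = num_bits - 1 = 10
binary(1122) = 10001100010

Elias gamma(1122) = '0000000000' + '10001100010' = 000000000010001100010 (21 bits)


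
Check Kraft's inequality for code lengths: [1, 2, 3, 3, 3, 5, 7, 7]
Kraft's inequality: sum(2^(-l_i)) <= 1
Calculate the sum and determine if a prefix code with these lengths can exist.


Sum = 2^(-1) + 2^(-2) + 2^(-3) + 2^(-3) + 2^(-3) + 2^(-5) + 2^(-7) + 2^(-7)
    = 0.5 + 0.25 + 0.125 + 0.125 + 0.125 + 0.03125 + 0.0078125 + 0.0078125
    = 150/128 = 1.171875
Since 1.171875 > 1, Kraft's inequality is NOT satisfied.
A prefix code with these lengths CANNOT exist.

Kraft sum = 1.171875. Not satisfied.


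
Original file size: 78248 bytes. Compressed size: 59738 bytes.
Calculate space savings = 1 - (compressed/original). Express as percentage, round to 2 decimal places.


ratio = compressed/original = 59738/78248 = 0.763444
savings = 1 - ratio = 1 - 0.763444 = 0.236556
as a percentage: 0.236556 * 100 = 23.66%

Space savings = 1 - 59738/78248 = 23.66%


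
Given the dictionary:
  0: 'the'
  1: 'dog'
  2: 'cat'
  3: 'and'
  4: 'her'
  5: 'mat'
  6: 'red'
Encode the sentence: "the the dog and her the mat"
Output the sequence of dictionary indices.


Look up each word in the dictionary:
  'the' -> 0
  'the' -> 0
  'dog' -> 1
  'and' -> 3
  'her' -> 4
  'the' -> 0
  'mat' -> 5

Encoded: [0, 0, 1, 3, 4, 0, 5]


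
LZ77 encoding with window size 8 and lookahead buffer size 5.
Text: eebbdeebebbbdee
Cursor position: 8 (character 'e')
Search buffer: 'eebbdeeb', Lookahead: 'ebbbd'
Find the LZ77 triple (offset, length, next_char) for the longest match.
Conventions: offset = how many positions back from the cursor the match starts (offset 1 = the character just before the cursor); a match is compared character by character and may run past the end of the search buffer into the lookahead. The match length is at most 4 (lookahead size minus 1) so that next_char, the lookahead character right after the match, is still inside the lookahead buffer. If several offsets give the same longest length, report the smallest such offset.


Try each offset into the search buffer:
  offset=1 (pos 7, char 'b'): match length 0
  offset=2 (pos 6, char 'e'): match length 2
  offset=3 (pos 5, char 'e'): match length 1
  offset=4 (pos 4, char 'd'): match length 0
  offset=5 (pos 3, char 'b'): match length 0
  offset=6 (pos 2, char 'b'): match length 0
  offset=7 (pos 1, char 'e'): match length 3
  offset=8 (pos 0, char 'e'): match length 1
Longest match has length 3 at offset 7.
next_char = character at position 8 + 3 = 11 -> 'b'

Best match: offset=7, length=3 (matching 'ebb' starting at position 1)
LZ77 triple: (7, 3, 'b')


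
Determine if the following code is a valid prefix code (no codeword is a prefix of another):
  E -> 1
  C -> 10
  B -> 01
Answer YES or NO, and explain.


Checking each pair (does one codeword prefix another?):
  E='1' vs C='10': prefix -- VIOLATION

NO -- this is NOT a valid prefix code. E (1) is a prefix of C (10).


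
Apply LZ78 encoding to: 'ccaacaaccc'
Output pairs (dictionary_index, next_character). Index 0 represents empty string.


LZ78 encoding steps:
Dictionary: {0: ''}
Step 1: w='' (idx 0), next='c' -> output (0, 'c'), add 'c' as idx 1
Step 2: w='c' (idx 1), next='a' -> output (1, 'a'), add 'ca' as idx 2
Step 3: w='' (idx 0), next='a' -> output (0, 'a'), add 'a' as idx 3
Step 4: w='ca' (idx 2), next='a' -> output (2, 'a'), add 'caa' as idx 4
Step 5: w='c' (idx 1), next='c' -> output (1, 'c'), add 'cc' as idx 5
Step 6: w='c' (idx 1), end of input -> output (1, '')


Encoded: [(0, 'c'), (1, 'a'), (0, 'a'), (2, 'a'), (1, 'c'), (1, '')]


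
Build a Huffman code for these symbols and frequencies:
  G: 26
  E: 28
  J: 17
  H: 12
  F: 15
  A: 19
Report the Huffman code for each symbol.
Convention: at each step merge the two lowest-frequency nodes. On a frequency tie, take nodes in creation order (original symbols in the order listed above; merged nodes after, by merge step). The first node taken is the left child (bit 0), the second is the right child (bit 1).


Huffman tree construction:
Step 1: Merge H(12) + F(15) = 27
Step 2: Merge J(17) + A(19) = 36
Step 3: Merge G(26) + (H+F)(27) = 53
Step 4: Merge E(28) + (J+A)(36) = 64
Step 5: Merge (G+(H+F))(53) + (E+(J+A))(64) = 117
Read each symbol's code off the tree from the root (left child = 0, right child = 1).

Codes:
  G: 00 (length 2)
  E: 10 (length 2)
  J: 110 (length 3)
  H: 010 (length 3)
  F: 011 (length 3)
  A: 111 (length 3)
Average code length: 297/117 = 2.5385 bits/symbol


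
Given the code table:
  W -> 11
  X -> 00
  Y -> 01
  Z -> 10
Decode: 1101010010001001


Decoding:
11 -> W
01 -> Y
01 -> Y
00 -> X
10 -> Z
00 -> X
10 -> Z
01 -> Y


Result: WYYXZXZY


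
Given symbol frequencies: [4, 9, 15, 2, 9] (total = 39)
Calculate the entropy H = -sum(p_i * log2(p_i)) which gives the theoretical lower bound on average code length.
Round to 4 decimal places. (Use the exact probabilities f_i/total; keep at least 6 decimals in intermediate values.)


Per-symbol terms -p_i * log2(p_i) with p_i = f_i/39:
  p = 4/39 = 0.102564: log2(p) = -3.285402, -p*log2(p) = 0.336964
  p = 9/39 = 0.230769: log2(p) = -2.115477, -p*log2(p) = 0.488187
  p = 15/39 = 0.384615: log2(p) = -1.378512, -p*log2(p) = 0.530197
  p = 2/39 = 0.051282: log2(p) = -4.285402, -p*log2(p) = 0.219764
  p = 9/39 = 0.230769: log2(p) = -2.115477, -p*log2(p) = 0.488187
H = 0.336964 + 0.488187 + 0.530197 + 0.219764 + 0.488187 = 2.063299

H = 2.0633 bits/symbol


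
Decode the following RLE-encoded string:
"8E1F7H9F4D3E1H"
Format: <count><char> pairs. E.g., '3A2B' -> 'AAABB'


Expanding each <count><char> pair:
  8E -> 'EEEEEEEE'
  1F -> 'F'
  7H -> 'HHHHHHH'
  9F -> 'FFFFFFFFF'
  4D -> 'DDDD'
  3E -> 'EEE'
  1H -> 'H'

Decoded = EEEEEEEEFHHHHHHHFFFFFFFFFDDDDEEEH


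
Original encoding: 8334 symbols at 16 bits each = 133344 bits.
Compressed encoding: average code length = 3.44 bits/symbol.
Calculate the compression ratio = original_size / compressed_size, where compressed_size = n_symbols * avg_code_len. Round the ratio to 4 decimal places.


original_size = n_symbols * orig_bits = 8334 * 16 = 133344 bits
compressed_size = n_symbols * avg_code_len = 8334 * 3.44 = 28668.96 bits
ratio = original_size / compressed_size = 133344 / 28668.96 = 4.6512

Compression ratio = 4.6512


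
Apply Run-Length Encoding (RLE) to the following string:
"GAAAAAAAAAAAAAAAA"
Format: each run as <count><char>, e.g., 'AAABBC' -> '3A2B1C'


Scanning runs left to right:
  i=0: run of 'G' x 1 -> '1G'
  i=1: run of 'A' x 16 -> '16A'

RLE = 1G16A


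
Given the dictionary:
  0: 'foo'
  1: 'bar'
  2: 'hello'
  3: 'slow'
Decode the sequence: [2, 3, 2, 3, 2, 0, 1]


Look up each index in the dictionary:
  2 -> 'hello'
  3 -> 'slow'
  2 -> 'hello'
  3 -> 'slow'
  2 -> 'hello'
  0 -> 'foo'
  1 -> 'bar'

Decoded: "hello slow hello slow hello foo bar"


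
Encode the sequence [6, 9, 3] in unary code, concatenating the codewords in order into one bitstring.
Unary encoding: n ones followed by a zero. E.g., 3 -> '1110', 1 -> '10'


Encode each number as n ones followed by a terminating 0:
  6 -> 1111110 (7 bits)
  9 -> 1111111110 (10 bits)
  3 -> 1110 (4 bits)
Total length = 7 + 10 + 4 = 21 bits.

Unary([6, 9, 3]) = 111111011111111101110 (21 bits)


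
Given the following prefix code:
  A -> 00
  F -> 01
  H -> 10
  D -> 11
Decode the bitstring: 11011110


Decoding step by step:
Bits 11 -> D
Bits 01 -> F
Bits 11 -> D
Bits 10 -> H


Decoded message: DFDH


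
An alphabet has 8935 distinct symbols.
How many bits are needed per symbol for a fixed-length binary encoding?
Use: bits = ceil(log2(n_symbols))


log2(8935) = 13.1253
Bracket: 2^13 = 8192 < 8935 <= 2^14 = 16384
So ceil(log2(8935)) = 14

bits = ceil(log2(8935)) = ceil(13.1253) = 14 bits


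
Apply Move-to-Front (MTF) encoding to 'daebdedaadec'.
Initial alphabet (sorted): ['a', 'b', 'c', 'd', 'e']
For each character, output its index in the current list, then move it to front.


MTF encoding:
'd': index 3 in ['a', 'b', 'c', 'd', 'e'] -> ['d', 'a', 'b', 'c', 'e']
'a': index 1 in ['d', 'a', 'b', 'c', 'e'] -> ['a', 'd', 'b', 'c', 'e']
'e': index 4 in ['a', 'd', 'b', 'c', 'e'] -> ['e', 'a', 'd', 'b', 'c']
'b': index 3 in ['e', 'a', 'd', 'b', 'c'] -> ['b', 'e', 'a', 'd', 'c']
'd': index 3 in ['b', 'e', 'a', 'd', 'c'] -> ['d', 'b', 'e', 'a', 'c']
'e': index 2 in ['d', 'b', 'e', 'a', 'c'] -> ['e', 'd', 'b', 'a', 'c']
'd': index 1 in ['e', 'd', 'b', 'a', 'c'] -> ['d', 'e', 'b', 'a', 'c']
'a': index 3 in ['d', 'e', 'b', 'a', 'c'] -> ['a', 'd', 'e', 'b', 'c']
'a': index 0 in ['a', 'd', 'e', 'b', 'c'] -> ['a', 'd', 'e', 'b', 'c']
'd': index 1 in ['a', 'd', 'e', 'b', 'c'] -> ['d', 'a', 'e', 'b', 'c']
'e': index 2 in ['d', 'a', 'e', 'b', 'c'] -> ['e', 'd', 'a', 'b', 'c']
'c': index 4 in ['e', 'd', 'a', 'b', 'c'] -> ['c', 'e', 'd', 'a', 'b']


Output: [3, 1, 4, 3, 3, 2, 1, 3, 0, 1, 2, 4]


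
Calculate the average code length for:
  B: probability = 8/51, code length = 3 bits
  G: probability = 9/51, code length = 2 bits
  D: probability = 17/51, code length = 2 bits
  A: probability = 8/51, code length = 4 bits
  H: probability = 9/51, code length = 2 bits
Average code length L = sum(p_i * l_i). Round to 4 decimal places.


Weighted contributions p_i * l_i:
  B: (8/51) * 3 = 24/51
  G: (9/51) * 2 = 18/51
  D: (17/51) * 2 = 34/51
  A: (8/51) * 4 = 32/51
  H: (9/51) * 2 = 18/51
Sum = (24 + 18 + 34 + 32 + 18)/51 = 126/51

L = 126/51 = 2.4706 bits/symbol


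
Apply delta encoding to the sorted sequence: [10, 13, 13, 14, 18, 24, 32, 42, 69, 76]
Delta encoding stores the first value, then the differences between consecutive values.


First value: 10
Deltas:
  13 - 10 = 3
  13 - 13 = 0
  14 - 13 = 1
  18 - 14 = 4
  24 - 18 = 6
  32 - 24 = 8
  42 - 32 = 10
  69 - 42 = 27
  76 - 69 = 7


Delta encoded: [10, 3, 0, 1, 4, 6, 8, 10, 27, 7]


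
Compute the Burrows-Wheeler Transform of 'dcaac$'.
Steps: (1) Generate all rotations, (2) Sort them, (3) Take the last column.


Rotations (sorted):
  0: $dcaac -> last char: c
  1: aac$dc -> last char: c
  2: ac$dca -> last char: a
  3: c$dcaa -> last char: a
  4: caac$d -> last char: d
  5: dcaac$ -> last char: $


BWT = ccaad$


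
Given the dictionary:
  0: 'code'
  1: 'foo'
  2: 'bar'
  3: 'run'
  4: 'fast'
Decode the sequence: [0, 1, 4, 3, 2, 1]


Look up each index in the dictionary:
  0 -> 'code'
  1 -> 'foo'
  4 -> 'fast'
  3 -> 'run'
  2 -> 'bar'
  1 -> 'foo'

Decoded: "code foo fast run bar foo"


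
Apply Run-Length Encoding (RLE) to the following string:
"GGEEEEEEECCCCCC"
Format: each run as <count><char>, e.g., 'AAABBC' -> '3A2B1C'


Scanning runs left to right:
  i=0: run of 'G' x 2 -> '2G'
  i=2: run of 'E' x 7 -> '7E'
  i=9: run of 'C' x 6 -> '6C'

RLE = 2G7E6C


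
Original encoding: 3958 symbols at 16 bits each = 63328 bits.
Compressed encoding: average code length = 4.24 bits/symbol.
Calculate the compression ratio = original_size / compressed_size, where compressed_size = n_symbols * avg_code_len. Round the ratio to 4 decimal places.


original_size = n_symbols * orig_bits = 3958 * 16 = 63328 bits
compressed_size = n_symbols * avg_code_len = 3958 * 4.24 = 16781.92 bits
ratio = original_size / compressed_size = 63328 / 16781.92 = 3.7736

Compression ratio = 3.7736


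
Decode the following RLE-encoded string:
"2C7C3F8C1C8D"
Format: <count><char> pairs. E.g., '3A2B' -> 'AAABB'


Expanding each <count><char> pair:
  2C -> 'CC'
  7C -> 'CCCCCCC'
  3F -> 'FFF'
  8C -> 'CCCCCCCC'
  1C -> 'C'
  8D -> 'DDDDDDDD'

Decoded = CCCCCCCCCFFFCCCCCCCCCDDDDDDDD


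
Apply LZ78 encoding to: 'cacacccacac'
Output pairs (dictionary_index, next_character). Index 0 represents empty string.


LZ78 encoding steps:
Dictionary: {0: ''}
Step 1: w='' (idx 0), next='c' -> output (0, 'c'), add 'c' as idx 1
Step 2: w='' (idx 0), next='a' -> output (0, 'a'), add 'a' as idx 2
Step 3: w='c' (idx 1), next='a' -> output (1, 'a'), add 'ca' as idx 3
Step 4: w='c' (idx 1), next='c' -> output (1, 'c'), add 'cc' as idx 4
Step 5: w='ca' (idx 3), next='c' -> output (3, 'c'), add 'cac' as idx 5
Step 6: w='a' (idx 2), next='c' -> output (2, 'c'), add 'ac' as idx 6


Encoded: [(0, 'c'), (0, 'a'), (1, 'a'), (1, 'c'), (3, 'c'), (2, 'c')]


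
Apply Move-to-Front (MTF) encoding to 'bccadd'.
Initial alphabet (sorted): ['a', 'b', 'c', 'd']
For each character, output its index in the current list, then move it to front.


MTF encoding:
'b': index 1 in ['a', 'b', 'c', 'd'] -> ['b', 'a', 'c', 'd']
'c': index 2 in ['b', 'a', 'c', 'd'] -> ['c', 'b', 'a', 'd']
'c': index 0 in ['c', 'b', 'a', 'd'] -> ['c', 'b', 'a', 'd']
'a': index 2 in ['c', 'b', 'a', 'd'] -> ['a', 'c', 'b', 'd']
'd': index 3 in ['a', 'c', 'b', 'd'] -> ['d', 'a', 'c', 'b']
'd': index 0 in ['d', 'a', 'c', 'b'] -> ['d', 'a', 'c', 'b']


Output: [1, 2, 0, 2, 3, 0]


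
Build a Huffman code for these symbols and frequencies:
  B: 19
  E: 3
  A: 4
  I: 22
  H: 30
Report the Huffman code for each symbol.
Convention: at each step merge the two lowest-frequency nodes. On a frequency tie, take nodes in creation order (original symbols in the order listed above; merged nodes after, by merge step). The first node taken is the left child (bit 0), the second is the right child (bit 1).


Huffman tree construction:
Step 1: Merge E(3) + A(4) = 7
Step 2: Merge (E+A)(7) + B(19) = 26
Step 3: Merge I(22) + ((E+A)+B)(26) = 48
Step 4: Merge H(30) + (I+((E+A)+B))(48) = 78
Read each symbol's code off the tree from the root (left child = 0, right child = 1).

Codes:
  B: 111 (length 3)
  E: 1100 (length 4)
  A: 1101 (length 4)
  I: 10 (length 2)
  H: 0 (length 1)
Average code length: 159/78 = 2.0385 bits/symbol


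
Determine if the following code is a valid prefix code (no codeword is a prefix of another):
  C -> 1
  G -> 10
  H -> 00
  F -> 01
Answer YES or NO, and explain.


Checking each pair (does one codeword prefix another?):
  C='1' vs G='10': prefix -- VIOLATION

NO -- this is NOT a valid prefix code. C (1) is a prefix of G (10).


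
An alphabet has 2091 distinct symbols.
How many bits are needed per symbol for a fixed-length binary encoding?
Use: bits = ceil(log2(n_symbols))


log2(2091) = 11.03
Bracket: 2^11 = 2048 < 2091 <= 2^12 = 4096
So ceil(log2(2091)) = 12

bits = ceil(log2(2091)) = ceil(11.03) = 12 bits


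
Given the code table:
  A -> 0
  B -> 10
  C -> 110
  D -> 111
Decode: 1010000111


Decoding:
10 -> B
10 -> B
0 -> A
0 -> A
0 -> A
111 -> D


Result: BBAAAD


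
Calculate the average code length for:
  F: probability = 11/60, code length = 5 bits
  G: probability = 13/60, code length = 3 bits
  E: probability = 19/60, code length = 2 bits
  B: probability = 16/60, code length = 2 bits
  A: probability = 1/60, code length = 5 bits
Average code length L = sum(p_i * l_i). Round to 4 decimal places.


Weighted contributions p_i * l_i:
  F: (11/60) * 5 = 55/60
  G: (13/60) * 3 = 39/60
  E: (19/60) * 2 = 38/60
  B: (16/60) * 2 = 32/60
  A: (1/60) * 5 = 5/60
Sum = (55 + 39 + 38 + 32 + 5)/60 = 169/60

L = 169/60 = 2.8167 bits/symbol


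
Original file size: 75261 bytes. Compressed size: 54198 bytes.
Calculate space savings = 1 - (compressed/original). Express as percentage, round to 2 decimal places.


ratio = compressed/original = 54198/75261 = 0.720134
savings = 1 - ratio = 1 - 0.720134 = 0.279866
as a percentage: 0.279866 * 100 = 27.99%

Space savings = 1 - 54198/75261 = 27.99%


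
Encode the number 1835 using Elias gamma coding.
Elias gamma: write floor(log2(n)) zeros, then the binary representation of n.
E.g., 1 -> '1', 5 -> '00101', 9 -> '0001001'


num_bits = floor(log2(1835)) + 1 = 11
leading_zeros = num_bits - 1 = 10
binary(1835) = 11100101011

Elias gamma(1835) = '0000000000' + '11100101011' = 000000000011100101011 (21 bits)


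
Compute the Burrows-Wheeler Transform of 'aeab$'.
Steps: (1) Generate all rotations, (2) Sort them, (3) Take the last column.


Rotations (sorted):
  0: $aeab -> last char: b
  1: ab$ae -> last char: e
  2: aeab$ -> last char: $
  3: b$aea -> last char: a
  4: eab$a -> last char: a


BWT = be$aa


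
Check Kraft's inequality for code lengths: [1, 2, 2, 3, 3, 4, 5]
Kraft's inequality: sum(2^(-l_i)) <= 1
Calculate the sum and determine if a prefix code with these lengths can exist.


Sum = 2^(-1) + 2^(-2) + 2^(-2) + 2^(-3) + 2^(-3) + 2^(-4) + 2^(-5)
    = 0.5 + 0.25 + 0.25 + 0.125 + 0.125 + 0.0625 + 0.03125
    = 43/32 = 1.34375
Since 1.34375 > 1, Kraft's inequality is NOT satisfied.
A prefix code with these lengths CANNOT exist.

Kraft sum = 1.34375. Not satisfied.


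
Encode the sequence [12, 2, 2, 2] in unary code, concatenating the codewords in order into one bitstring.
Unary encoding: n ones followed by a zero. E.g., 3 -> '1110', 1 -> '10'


Encode each number as n ones followed by a terminating 0:
  12 -> 1111111111110 (13 bits)
  2 -> 110 (3 bits)
  2 -> 110 (3 bits)
  2 -> 110 (3 bits)
Total length = 13 + 3 + 3 + 3 = 22 bits.

Unary([12, 2, 2, 2]) = 1111111111110110110110 (22 bits)


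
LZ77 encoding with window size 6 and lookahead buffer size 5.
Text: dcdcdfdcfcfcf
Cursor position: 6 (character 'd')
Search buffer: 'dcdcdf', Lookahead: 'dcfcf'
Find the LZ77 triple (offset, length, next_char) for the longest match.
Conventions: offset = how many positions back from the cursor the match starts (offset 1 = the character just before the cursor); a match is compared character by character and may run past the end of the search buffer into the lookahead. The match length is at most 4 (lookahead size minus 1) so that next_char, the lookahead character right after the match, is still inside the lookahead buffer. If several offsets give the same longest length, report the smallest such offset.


Try each offset into the search buffer:
  offset=1 (pos 5, char 'f'): match length 0
  offset=2 (pos 4, char 'd'): match length 1
  offset=3 (pos 3, char 'c'): match length 0
  offset=4 (pos 2, char 'd'): match length 2
  offset=5 (pos 1, char 'c'): match length 0
  offset=6 (pos 0, char 'd'): match length 2
Longest match has length 2, found at offsets 4, 6; take the smallest, offset 4.
next_char = character at position 6 + 2 = 8 -> 'f'

Best match: offset=4, length=2 (matching 'dc' starting at position 2)
LZ77 triple: (4, 2, 'f')


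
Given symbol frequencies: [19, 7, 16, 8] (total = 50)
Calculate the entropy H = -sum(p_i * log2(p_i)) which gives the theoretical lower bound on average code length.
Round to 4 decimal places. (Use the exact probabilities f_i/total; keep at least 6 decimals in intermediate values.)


Per-symbol terms -p_i * log2(p_i) with p_i = f_i/50:
  p = 19/50 = 0.380000: log2(p) = -1.395929, -p*log2(p) = 0.530453
  p = 7/50 = 0.140000: log2(p) = -2.836501, -p*log2(p) = 0.397110
  p = 16/50 = 0.320000: log2(p) = -1.643856, -p*log2(p) = 0.526034
  p = 8/50 = 0.160000: log2(p) = -2.643856, -p*log2(p) = 0.423017
H = 0.530453 + 0.397110 + 0.526034 + 0.423017 = 1.876614

H = 1.8766 bits/symbol


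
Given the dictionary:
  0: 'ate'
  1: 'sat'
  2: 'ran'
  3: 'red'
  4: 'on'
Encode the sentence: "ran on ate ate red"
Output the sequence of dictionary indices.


Look up each word in the dictionary:
  'ran' -> 2
  'on' -> 4
  'ate' -> 0
  'ate' -> 0
  'red' -> 3

Encoded: [2, 4, 0, 0, 3]


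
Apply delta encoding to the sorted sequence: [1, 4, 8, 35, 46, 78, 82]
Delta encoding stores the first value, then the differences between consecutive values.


First value: 1
Deltas:
  4 - 1 = 3
  8 - 4 = 4
  35 - 8 = 27
  46 - 35 = 11
  78 - 46 = 32
  82 - 78 = 4


Delta encoded: [1, 3, 4, 27, 11, 32, 4]


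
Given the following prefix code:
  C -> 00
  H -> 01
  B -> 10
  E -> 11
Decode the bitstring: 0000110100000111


Decoding step by step:
Bits 00 -> C
Bits 00 -> C
Bits 11 -> E
Bits 01 -> H
Bits 00 -> C
Bits 00 -> C
Bits 01 -> H
Bits 11 -> E


Decoded message: CCEHCCHE


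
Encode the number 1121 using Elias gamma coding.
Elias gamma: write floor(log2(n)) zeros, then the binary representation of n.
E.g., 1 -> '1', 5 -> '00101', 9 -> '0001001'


num_bits = floor(log2(1121)) + 1 = 11
leading_zeros = num_bits - 1 = 10
binary(1121) = 10001100001

Elias gamma(1121) = '0000000000' + '10001100001' = 000000000010001100001 (21 bits)


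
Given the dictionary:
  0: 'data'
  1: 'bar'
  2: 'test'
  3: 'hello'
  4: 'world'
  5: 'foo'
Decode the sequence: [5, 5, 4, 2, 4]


Look up each index in the dictionary:
  5 -> 'foo'
  5 -> 'foo'
  4 -> 'world'
  2 -> 'test'
  4 -> 'world'

Decoded: "foo foo world test world"


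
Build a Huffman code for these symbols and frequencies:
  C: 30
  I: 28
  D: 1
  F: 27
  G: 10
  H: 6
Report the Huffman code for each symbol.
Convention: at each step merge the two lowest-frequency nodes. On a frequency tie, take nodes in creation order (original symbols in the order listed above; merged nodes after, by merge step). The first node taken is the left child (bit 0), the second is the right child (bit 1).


Huffman tree construction:
Step 1: Merge D(1) + H(6) = 7
Step 2: Merge (D+H)(7) + G(10) = 17
Step 3: Merge ((D+H)+G)(17) + F(27) = 44
Step 4: Merge I(28) + C(30) = 58
Step 5: Merge (((D+H)+G)+F)(44) + (I+C)(58) = 102
Read each symbol's code off the tree from the root (left child = 0, right child = 1).

Codes:
  C: 11 (length 2)
  I: 10 (length 2)
  D: 0000 (length 4)
  F: 01 (length 2)
  G: 001 (length 3)
  H: 0001 (length 4)
Average code length: 228/102 = 2.2353 bits/symbol


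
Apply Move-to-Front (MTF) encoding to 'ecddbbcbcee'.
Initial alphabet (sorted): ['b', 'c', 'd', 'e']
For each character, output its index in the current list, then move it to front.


MTF encoding:
'e': index 3 in ['b', 'c', 'd', 'e'] -> ['e', 'b', 'c', 'd']
'c': index 2 in ['e', 'b', 'c', 'd'] -> ['c', 'e', 'b', 'd']
'd': index 3 in ['c', 'e', 'b', 'd'] -> ['d', 'c', 'e', 'b']
'd': index 0 in ['d', 'c', 'e', 'b'] -> ['d', 'c', 'e', 'b']
'b': index 3 in ['d', 'c', 'e', 'b'] -> ['b', 'd', 'c', 'e']
'b': index 0 in ['b', 'd', 'c', 'e'] -> ['b', 'd', 'c', 'e']
'c': index 2 in ['b', 'd', 'c', 'e'] -> ['c', 'b', 'd', 'e']
'b': index 1 in ['c', 'b', 'd', 'e'] -> ['b', 'c', 'd', 'e']
'c': index 1 in ['b', 'c', 'd', 'e'] -> ['c', 'b', 'd', 'e']
'e': index 3 in ['c', 'b', 'd', 'e'] -> ['e', 'c', 'b', 'd']
'e': index 0 in ['e', 'c', 'b', 'd'] -> ['e', 'c', 'b', 'd']


Output: [3, 2, 3, 0, 3, 0, 2, 1, 1, 3, 0]


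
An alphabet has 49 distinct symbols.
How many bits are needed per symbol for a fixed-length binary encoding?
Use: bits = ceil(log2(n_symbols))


log2(49) = 5.6147
Bracket: 2^5 = 32 < 49 <= 2^6 = 64
So ceil(log2(49)) = 6

bits = ceil(log2(49)) = ceil(5.6147) = 6 bits


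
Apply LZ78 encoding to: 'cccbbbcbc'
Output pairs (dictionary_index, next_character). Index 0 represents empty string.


LZ78 encoding steps:
Dictionary: {0: ''}
Step 1: w='' (idx 0), next='c' -> output (0, 'c'), add 'c' as idx 1
Step 2: w='c' (idx 1), next='c' -> output (1, 'c'), add 'cc' as idx 2
Step 3: w='' (idx 0), next='b' -> output (0, 'b'), add 'b' as idx 3
Step 4: w='b' (idx 3), next='b' -> output (3, 'b'), add 'bb' as idx 4
Step 5: w='c' (idx 1), next='b' -> output (1, 'b'), add 'cb' as idx 5
Step 6: w='c' (idx 1), end of input -> output (1, '')


Encoded: [(0, 'c'), (1, 'c'), (0, 'b'), (3, 'b'), (1, 'b'), (1, '')]


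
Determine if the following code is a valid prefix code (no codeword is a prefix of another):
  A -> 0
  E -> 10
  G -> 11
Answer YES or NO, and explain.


Checking each pair (does one codeword prefix another?):
  A='0' vs E='10': no prefix
  A='0' vs G='11': no prefix
  E='10' vs A='0': no prefix
  E='10' vs G='11': no prefix
  G='11' vs A='0': no prefix
  G='11' vs E='10': no prefix
No violation found over all pairs.

YES -- this is a valid prefix code. No codeword is a prefix of any other codeword.


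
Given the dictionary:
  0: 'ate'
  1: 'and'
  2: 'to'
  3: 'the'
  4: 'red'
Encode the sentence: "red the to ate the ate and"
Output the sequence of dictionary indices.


Look up each word in the dictionary:
  'red' -> 4
  'the' -> 3
  'to' -> 2
  'ate' -> 0
  'the' -> 3
  'ate' -> 0
  'and' -> 1

Encoded: [4, 3, 2, 0, 3, 0, 1]


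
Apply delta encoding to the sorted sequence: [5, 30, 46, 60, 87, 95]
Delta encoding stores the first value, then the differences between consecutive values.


First value: 5
Deltas:
  30 - 5 = 25
  46 - 30 = 16
  60 - 46 = 14
  87 - 60 = 27
  95 - 87 = 8


Delta encoded: [5, 25, 16, 14, 27, 8]


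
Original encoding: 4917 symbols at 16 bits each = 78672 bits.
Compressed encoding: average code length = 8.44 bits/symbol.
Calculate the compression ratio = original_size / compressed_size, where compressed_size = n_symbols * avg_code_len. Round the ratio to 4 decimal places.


original_size = n_symbols * orig_bits = 4917 * 16 = 78672 bits
compressed_size = n_symbols * avg_code_len = 4917 * 8.44 = 41499.48 bits
ratio = original_size / compressed_size = 78672 / 41499.48 = 1.8957

Compression ratio = 1.8957


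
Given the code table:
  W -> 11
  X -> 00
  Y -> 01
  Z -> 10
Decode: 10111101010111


Decoding:
10 -> Z
11 -> W
11 -> W
01 -> Y
01 -> Y
01 -> Y
11 -> W


Result: ZWWYYYW


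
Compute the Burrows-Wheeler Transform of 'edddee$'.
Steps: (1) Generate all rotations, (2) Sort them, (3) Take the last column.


Rotations (sorted):
  0: $edddee -> last char: e
  1: dddee$e -> last char: e
  2: ddee$ed -> last char: d
  3: dee$edd -> last char: d
  4: e$eddde -> last char: e
  5: edddee$ -> last char: $
  6: ee$eddd -> last char: d


BWT = eedde$d


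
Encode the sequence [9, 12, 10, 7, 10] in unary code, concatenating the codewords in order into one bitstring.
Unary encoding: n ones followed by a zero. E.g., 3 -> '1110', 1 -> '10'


Encode each number as n ones followed by a terminating 0:
  9 -> 1111111110 (10 bits)
  12 -> 1111111111110 (13 bits)
  10 -> 11111111110 (11 bits)
  7 -> 11111110 (8 bits)
  10 -> 11111111110 (11 bits)
Total length = 10 + 13 + 11 + 8 + 11 = 53 bits.

Unary([9, 12, 10, 7, 10]) = 11111111101111111111110111111111101111111011111111110 (53 bits)


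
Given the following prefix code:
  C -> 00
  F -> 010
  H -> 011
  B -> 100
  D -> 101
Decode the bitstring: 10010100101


Decoding step by step:
Bits 100 -> B
Bits 101 -> D
Bits 00 -> C
Bits 101 -> D


Decoded message: BDCD


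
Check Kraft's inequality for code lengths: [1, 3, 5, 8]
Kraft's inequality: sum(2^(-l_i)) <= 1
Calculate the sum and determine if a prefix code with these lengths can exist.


Sum = 2^(-1) + 2^(-3) + 2^(-5) + 2^(-8)
    = 0.5 + 0.125 + 0.03125 + 0.00390625
    = 169/256 = 0.66015625
Since 0.66015625 <= 1, Kraft's inequality IS satisfied.
A prefix code with these lengths CAN exist.

Kraft sum = 0.66015625. Satisfied.


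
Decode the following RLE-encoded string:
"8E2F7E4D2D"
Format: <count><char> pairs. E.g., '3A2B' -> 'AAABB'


Expanding each <count><char> pair:
  8E -> 'EEEEEEEE'
  2F -> 'FF'
  7E -> 'EEEEEEE'
  4D -> 'DDDD'
  2D -> 'DD'

Decoded = EEEEEEEEFFEEEEEEEDDDDDD


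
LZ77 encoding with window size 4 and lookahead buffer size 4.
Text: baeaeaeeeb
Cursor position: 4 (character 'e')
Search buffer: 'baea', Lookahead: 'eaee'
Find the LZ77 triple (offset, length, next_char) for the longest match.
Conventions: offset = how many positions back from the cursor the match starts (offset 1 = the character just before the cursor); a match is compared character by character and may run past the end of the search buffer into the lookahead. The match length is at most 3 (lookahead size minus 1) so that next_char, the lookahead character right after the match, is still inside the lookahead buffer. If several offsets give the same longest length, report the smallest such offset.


Try each offset into the search buffer:
  offset=1 (pos 3, char 'a'): match length 0
  offset=2 (pos 2, char 'e'): match length 3
  offset=3 (pos 1, char 'a'): match length 0
  offset=4 (pos 0, char 'b'): match length 0
Longest match has length 3 at offset 2.
next_char = character at position 4 + 3 = 7 -> 'e'

Best match: offset=2, length=3 (matching 'eae' starting at position 2)
LZ77 triple: (2, 3, 'e')


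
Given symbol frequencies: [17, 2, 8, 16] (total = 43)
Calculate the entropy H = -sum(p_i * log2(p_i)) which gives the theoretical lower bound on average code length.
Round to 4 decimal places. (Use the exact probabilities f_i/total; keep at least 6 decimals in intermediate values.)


Per-symbol terms -p_i * log2(p_i) with p_i = f_i/43:
  p = 17/43 = 0.395349: log2(p) = -1.338802, -p*log2(p) = 0.529294
  p = 2/43 = 0.046512: log2(p) = -4.426265, -p*log2(p) = 0.205873
  p = 8/43 = 0.186047: log2(p) = -2.426265, -p*log2(p) = 0.451398
  p = 16/43 = 0.372093: log2(p) = -1.426265, -p*log2(p) = 0.530703
H = 0.529294 + 0.205873 + 0.451398 + 0.530703 = 1.717268

H = 1.7173 bits/symbol


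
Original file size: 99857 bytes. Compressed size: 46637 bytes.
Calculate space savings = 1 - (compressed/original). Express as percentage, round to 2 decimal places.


ratio = compressed/original = 46637/99857 = 0.467038
savings = 1 - ratio = 1 - 0.467038 = 0.532962
as a percentage: 0.532962 * 100 = 53.3%

Space savings = 1 - 46637/99857 = 53.3%


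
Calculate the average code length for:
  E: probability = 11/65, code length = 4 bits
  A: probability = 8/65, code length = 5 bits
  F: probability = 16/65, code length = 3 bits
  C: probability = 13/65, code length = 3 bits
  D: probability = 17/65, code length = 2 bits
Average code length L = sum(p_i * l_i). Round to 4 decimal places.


Weighted contributions p_i * l_i:
  E: (11/65) * 4 = 44/65
  A: (8/65) * 5 = 40/65
  F: (16/65) * 3 = 48/65
  C: (13/65) * 3 = 39/65
  D: (17/65) * 2 = 34/65
Sum = (44 + 40 + 48 + 39 + 34)/65 = 205/65

L = 205/65 = 3.1538 bits/symbol


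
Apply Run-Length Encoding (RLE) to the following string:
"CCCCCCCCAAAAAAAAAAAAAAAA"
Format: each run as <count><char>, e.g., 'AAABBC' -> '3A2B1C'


Scanning runs left to right:
  i=0: run of 'C' x 8 -> '8C'
  i=8: run of 'A' x 16 -> '16A'

RLE = 8C16A


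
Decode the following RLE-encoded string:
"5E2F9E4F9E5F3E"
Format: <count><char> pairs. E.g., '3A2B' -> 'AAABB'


Expanding each <count><char> pair:
  5E -> 'EEEEE'
  2F -> 'FF'
  9E -> 'EEEEEEEEE'
  4F -> 'FFFF'
  9E -> 'EEEEEEEEE'
  5F -> 'FFFFF'
  3E -> 'EEE'

Decoded = EEEEEFFEEEEEEEEEFFFFEEEEEEEEEFFFFFEEE


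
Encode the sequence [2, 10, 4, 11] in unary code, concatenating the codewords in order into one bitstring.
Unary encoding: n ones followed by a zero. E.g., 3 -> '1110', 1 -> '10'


Encode each number as n ones followed by a terminating 0:
  2 -> 110 (3 bits)
  10 -> 11111111110 (11 bits)
  4 -> 11110 (5 bits)
  11 -> 111111111110 (12 bits)
Total length = 3 + 11 + 5 + 12 = 31 bits.

Unary([2, 10, 4, 11]) = 1101111111111011110111111111110 (31 bits)
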